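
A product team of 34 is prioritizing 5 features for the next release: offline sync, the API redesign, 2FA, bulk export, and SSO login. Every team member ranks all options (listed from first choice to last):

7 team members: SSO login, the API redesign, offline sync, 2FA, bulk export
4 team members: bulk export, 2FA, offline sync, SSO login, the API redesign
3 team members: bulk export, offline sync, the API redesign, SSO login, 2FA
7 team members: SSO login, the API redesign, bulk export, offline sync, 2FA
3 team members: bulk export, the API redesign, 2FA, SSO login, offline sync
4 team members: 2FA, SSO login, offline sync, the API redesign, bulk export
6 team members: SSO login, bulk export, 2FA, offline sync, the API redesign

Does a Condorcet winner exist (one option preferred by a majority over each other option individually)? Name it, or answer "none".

SSO login vs offline sync: 27–7 for SSO login.
SSO login vs the API redesign: 28–6 for SSO login.
SSO login vs 2FA: 23–11 for SSO login.
SSO login vs bulk export: 24–10 for SSO login.
SSO login beats every other option head-to-head.

SSO login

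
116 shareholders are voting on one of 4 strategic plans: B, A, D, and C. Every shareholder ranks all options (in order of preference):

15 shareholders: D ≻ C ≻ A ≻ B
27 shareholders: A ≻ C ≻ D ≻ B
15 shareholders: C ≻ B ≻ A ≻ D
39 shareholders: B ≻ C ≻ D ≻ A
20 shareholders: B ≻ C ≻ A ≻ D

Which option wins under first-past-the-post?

B

First-place votes: B 59, A 27, D 15, C 15.
B has the most first-place votes.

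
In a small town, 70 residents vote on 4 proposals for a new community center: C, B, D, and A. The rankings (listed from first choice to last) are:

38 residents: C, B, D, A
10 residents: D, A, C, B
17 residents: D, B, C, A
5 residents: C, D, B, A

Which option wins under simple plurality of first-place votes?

First-place votes: C 43, B 0, D 27, A 0.
C has the most first-place votes.

C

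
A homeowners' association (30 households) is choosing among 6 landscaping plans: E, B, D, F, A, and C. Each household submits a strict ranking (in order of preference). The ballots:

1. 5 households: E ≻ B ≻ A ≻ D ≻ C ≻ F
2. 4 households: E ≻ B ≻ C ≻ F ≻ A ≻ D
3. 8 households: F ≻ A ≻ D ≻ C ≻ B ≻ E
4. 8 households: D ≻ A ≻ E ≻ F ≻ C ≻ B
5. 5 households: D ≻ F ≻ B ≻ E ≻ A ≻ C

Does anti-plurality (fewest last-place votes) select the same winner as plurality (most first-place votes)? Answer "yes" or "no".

no

Anti-plurality — last-place votes: E 8, B 8, D 4, F 5, A 0, C 5. Winner: A.
Plurality — first-place votes: E 9, B 0, D 13, F 8, A 0, C 0. Winner: D.
The two methods disagree.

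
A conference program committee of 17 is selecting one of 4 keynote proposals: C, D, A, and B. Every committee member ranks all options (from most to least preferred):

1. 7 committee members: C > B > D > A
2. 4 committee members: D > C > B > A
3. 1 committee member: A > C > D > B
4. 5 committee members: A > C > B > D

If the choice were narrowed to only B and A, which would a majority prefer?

Voters preferring B to A: 11; preferring A to B: 6.
B wins the head-to-head.

B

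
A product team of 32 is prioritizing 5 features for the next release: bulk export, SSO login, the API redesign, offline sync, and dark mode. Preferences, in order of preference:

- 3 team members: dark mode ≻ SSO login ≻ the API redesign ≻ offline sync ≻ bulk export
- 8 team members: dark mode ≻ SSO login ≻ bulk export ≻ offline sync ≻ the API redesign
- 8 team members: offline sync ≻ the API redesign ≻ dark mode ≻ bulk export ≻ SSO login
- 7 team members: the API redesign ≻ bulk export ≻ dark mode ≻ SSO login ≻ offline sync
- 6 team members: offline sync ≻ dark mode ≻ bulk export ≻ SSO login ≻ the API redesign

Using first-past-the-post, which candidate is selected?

First-place votes: bulk export 0, SSO login 0, the API redesign 7, offline sync 14, dark mode 11.
offline sync has the most first-place votes.

offline sync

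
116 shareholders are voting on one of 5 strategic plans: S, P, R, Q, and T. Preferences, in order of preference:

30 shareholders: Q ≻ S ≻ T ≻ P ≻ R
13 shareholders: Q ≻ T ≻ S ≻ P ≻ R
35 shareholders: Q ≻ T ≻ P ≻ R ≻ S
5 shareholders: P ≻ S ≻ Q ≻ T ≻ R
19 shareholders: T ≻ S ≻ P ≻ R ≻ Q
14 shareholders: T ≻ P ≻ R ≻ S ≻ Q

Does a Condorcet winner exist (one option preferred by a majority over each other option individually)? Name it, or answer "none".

Q

Q vs S: 78–38 for Q.
Q vs P: 78–38 for Q.
Q vs R: 83–33 for Q.
Q vs T: 83–33 for Q.
Q beats every other option head-to-head.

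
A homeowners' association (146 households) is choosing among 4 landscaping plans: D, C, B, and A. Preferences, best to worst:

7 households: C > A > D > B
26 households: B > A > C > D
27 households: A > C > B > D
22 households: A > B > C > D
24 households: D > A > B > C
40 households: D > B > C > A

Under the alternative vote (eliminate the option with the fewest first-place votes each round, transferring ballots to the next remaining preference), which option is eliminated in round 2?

Round 1: D 64, C 7, B 26, A 49. Eliminate C.
Round 2: D 64, B 26, A 56. Eliminate B.

B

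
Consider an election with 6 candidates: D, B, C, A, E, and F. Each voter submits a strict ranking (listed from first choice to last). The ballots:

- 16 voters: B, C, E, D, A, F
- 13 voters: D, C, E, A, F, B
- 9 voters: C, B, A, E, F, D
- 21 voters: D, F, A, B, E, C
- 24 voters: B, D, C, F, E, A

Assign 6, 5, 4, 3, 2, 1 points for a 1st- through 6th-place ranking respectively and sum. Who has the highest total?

D

D: 16·3 + 13·6 + 9·1 + 21·6 + 24·5 = 381
B: 16·6 + 13·1 + 9·5 + 21·3 + 24·6 = 361
C: 16·5 + 13·5 + 9·6 + 21·1 + 24·4 = 316
A: 16·2 + 13·3 + 9·4 + 21·4 + 24·1 = 215
E: 16·4 + 13·4 + 9·3 + 21·2 + 24·2 = 233
F: 16·1 + 13·2 + 9·2 + 21·5 + 24·3 = 237
D has the highest Borda score (381).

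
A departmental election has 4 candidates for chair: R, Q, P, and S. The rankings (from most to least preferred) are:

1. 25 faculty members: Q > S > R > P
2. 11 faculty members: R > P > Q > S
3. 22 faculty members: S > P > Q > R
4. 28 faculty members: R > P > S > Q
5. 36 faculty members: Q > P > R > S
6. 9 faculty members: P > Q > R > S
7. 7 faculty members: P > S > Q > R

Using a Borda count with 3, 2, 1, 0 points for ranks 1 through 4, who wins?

P

R: 25·1 + 11·3 + 22·0 + 28·3 + 36·1 + 9·1 + 7·0 = 187
Q: 25·3 + 11·1 + 22·1 + 28·0 + 36·3 + 9·2 + 7·1 = 241
P: 25·0 + 11·2 + 22·2 + 28·2 + 36·2 + 9·3 + 7·3 = 242
S: 25·2 + 11·0 + 22·3 + 28·1 + 36·0 + 9·0 + 7·2 = 158
P has the highest Borda score (242).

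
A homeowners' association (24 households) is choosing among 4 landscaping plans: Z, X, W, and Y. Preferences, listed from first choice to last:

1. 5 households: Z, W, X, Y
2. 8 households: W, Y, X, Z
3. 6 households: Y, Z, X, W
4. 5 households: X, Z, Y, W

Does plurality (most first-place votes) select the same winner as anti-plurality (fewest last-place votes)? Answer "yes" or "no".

Plurality — first-place votes: Z 5, X 5, W 8, Y 6. Winner: W.
Anti-plurality — last-place votes: Z 8, X 0, W 11, Y 5. Winner: X.
The two methods disagree.

no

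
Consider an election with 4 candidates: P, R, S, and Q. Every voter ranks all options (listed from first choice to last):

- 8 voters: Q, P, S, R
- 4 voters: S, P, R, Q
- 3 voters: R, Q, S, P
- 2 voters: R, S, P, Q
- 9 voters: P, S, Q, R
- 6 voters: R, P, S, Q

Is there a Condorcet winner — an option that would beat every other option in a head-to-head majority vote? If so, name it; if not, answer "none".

P vs R: 21–11 for P.
P vs S: 23–9 for P.
P vs Q: 21–11 for P.
P beats every other option head-to-head.

P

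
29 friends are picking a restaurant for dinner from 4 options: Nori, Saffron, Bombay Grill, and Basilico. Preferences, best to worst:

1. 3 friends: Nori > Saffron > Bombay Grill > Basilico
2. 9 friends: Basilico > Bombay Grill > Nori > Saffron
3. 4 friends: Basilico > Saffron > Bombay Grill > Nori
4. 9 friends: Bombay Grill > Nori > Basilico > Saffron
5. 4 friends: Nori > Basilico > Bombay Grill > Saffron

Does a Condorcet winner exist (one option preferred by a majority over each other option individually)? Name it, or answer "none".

Checking pairwise contests:
Bombay Grill beats Nori 22–7.
Nori beats Saffron 25–4.
Basilico beats Bombay Grill 17–12.
Nori beats Basilico 16–13.
Every option loses at least one head-to-head, so there is no Condorcet winner.

none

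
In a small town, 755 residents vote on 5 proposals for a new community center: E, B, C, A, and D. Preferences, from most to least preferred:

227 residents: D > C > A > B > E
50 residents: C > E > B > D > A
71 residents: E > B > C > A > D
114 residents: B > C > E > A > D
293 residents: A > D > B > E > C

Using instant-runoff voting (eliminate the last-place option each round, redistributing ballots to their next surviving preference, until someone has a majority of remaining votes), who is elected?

Round 1: E 71, B 114, C 50, A 293, D 227. Eliminate C.
Round 2: E 121, B 114, A 293, D 227. Eliminate B.
Round 3: E 235, A 293, D 227. Eliminate D.
Round 4: E 235, A 520. A has a majority.

A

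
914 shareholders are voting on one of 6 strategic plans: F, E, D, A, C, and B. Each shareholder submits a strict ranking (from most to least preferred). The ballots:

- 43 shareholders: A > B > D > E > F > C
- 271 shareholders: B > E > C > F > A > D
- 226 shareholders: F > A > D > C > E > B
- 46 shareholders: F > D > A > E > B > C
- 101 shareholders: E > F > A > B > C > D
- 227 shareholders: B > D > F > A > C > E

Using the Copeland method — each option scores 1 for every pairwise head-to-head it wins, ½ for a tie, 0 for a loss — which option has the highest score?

B

F: beats E, D, A, and C; loses to B → score 4.
E: beats C; loses to F, D, A, and B → score 1.
D: beats E and C; loses to F, A, and B → score 2.
A: beats E, D, and C; loses to F and B → score 3.
C: loses to F, E, D, A, and B → score 0.
B: beats F, E, D, A, and C → score 5.
B has the best pairwise record.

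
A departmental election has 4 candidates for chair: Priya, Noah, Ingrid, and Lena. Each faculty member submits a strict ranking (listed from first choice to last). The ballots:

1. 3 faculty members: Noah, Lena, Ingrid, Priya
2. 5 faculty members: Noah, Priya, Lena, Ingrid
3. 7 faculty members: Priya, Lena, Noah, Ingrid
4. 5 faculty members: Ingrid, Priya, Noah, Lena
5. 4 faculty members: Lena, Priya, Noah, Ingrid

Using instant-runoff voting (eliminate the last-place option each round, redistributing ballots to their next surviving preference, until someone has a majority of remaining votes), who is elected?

Round 1: Priya 7, Noah 8, Ingrid 5, Lena 4. Eliminate Lena.
Round 2: Priya 11, Noah 8, Ingrid 5. Eliminate Ingrid.
Round 3: Priya 16, Noah 8. Priya has a majority.

Priya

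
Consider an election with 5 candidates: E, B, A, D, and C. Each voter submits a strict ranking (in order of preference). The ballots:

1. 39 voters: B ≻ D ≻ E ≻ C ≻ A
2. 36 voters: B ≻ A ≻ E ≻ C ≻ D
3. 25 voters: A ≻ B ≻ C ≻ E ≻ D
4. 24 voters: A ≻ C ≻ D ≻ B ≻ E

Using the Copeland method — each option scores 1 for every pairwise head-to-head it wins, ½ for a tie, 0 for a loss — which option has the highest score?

E: beats C; loses to B, A, and D → score 1.
B: beats E, A, D, and C → score 4.
A: beats E, D, and C; loses to B → score 3.
D: beats E; loses to B, A, and C → score 1.
C: beats D; loses to E, B, and A → score 1.
B has the best pairwise record.

B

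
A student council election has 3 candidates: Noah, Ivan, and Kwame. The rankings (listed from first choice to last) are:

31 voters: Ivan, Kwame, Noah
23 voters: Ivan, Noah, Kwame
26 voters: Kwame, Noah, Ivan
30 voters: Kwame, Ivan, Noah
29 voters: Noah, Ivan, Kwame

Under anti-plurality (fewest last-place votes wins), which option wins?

Last-place votes: Noah 61, Ivan 26, Kwame 52.
Ivan is ranked last by the fewest voters, so Ivan wins.

Ivan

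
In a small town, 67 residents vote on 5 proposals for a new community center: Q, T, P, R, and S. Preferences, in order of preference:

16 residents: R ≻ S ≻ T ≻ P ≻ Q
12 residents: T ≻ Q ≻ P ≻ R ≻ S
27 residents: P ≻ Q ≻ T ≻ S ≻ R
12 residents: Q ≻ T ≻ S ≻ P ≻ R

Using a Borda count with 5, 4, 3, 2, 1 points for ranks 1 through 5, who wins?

Q: 16·1 + 12·4 + 27·4 + 12·5 = 232
T: 16·3 + 12·5 + 27·3 + 12·4 = 237
P: 16·2 + 12·3 + 27·5 + 12·2 = 227
R: 16·5 + 12·2 + 27·1 + 12·1 = 143
S: 16·4 + 12·1 + 27·2 + 12·3 = 166
T has the highest Borda score (237).

T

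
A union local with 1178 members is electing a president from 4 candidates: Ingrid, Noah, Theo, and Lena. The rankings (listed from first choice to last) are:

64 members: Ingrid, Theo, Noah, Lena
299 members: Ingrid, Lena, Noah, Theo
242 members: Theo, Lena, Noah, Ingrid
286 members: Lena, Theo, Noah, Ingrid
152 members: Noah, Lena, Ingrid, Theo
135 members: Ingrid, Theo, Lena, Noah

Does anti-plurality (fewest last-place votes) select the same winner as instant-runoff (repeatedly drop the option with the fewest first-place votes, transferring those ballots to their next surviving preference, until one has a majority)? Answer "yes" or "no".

yes

Anti-plurality — last-place votes: Ingrid 528, Noah 135, Theo 451, Lena 64. Winner: Lena.
Instant-runoff — R1 Ingrid 498, Noah 152, Theo 242, Lena 286 (Noah out); R2 Ingrid 498, Theo 242, Lena 438 (Theo out); R3 Ingrid 498, Lena 680 (Lena winner). Winner: Lena.
The two methods agree.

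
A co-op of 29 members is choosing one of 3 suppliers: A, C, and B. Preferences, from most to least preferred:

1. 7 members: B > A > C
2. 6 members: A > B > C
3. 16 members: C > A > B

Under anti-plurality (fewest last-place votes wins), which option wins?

Last-place votes: A 0, C 13, B 16.
A is ranked last by the fewest voters, so A wins.

A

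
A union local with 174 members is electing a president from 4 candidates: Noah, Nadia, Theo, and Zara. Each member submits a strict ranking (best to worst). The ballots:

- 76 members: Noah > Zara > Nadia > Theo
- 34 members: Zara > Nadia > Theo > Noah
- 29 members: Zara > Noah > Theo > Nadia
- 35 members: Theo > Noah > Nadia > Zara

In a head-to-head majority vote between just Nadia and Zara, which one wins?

Voters preferring Nadia to Zara: 35; preferring Zara to Nadia: 139.
Zara wins the head-to-head.

Zara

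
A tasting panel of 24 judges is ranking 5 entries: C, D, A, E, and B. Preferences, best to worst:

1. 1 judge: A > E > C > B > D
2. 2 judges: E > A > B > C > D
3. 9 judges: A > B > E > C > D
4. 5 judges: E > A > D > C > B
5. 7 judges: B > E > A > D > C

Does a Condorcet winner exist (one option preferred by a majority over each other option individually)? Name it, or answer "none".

Checking pairwise contests:
A beats C 24–0.
A beats D 24–0.
E beats A 14–10.
B beats E 16–8.
A beats B 17–7.
Every option loses at least one head-to-head, so there is no Condorcet winner.

none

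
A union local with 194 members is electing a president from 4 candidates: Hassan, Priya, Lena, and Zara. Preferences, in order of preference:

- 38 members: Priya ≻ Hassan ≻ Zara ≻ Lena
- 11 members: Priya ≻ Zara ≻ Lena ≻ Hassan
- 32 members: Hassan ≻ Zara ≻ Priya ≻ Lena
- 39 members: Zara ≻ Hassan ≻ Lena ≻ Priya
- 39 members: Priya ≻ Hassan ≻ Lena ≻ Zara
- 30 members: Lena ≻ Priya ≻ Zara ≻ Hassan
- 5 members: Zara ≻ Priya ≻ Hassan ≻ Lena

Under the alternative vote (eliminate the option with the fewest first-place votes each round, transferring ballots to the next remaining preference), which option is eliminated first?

Lena

Round 1: Hassan 32, Priya 88, Lena 30, Zara 44. Eliminate Lena.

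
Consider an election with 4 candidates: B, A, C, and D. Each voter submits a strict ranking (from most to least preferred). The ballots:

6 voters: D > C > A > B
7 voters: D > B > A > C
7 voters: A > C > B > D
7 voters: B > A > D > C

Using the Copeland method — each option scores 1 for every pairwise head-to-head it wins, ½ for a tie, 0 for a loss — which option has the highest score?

B: beats A, C, and D → score 3.
A: beats C and D; loses to B → score 2.
C: loses to B, A, and D → score 0.
D: beats C; loses to B and A → score 1.
B has the best pairwise record.

B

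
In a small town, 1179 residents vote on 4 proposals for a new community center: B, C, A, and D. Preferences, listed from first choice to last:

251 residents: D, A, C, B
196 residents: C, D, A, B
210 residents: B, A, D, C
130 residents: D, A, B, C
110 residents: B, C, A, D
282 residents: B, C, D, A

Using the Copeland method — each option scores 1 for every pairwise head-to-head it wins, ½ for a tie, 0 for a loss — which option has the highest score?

B: beats C, A, and D → score 3.
C: loses to B, A, and D → score 0.
A: beats C; loses to B and D → score 1.
D: beats C and A; loses to B → score 2.
B has the best pairwise record.

B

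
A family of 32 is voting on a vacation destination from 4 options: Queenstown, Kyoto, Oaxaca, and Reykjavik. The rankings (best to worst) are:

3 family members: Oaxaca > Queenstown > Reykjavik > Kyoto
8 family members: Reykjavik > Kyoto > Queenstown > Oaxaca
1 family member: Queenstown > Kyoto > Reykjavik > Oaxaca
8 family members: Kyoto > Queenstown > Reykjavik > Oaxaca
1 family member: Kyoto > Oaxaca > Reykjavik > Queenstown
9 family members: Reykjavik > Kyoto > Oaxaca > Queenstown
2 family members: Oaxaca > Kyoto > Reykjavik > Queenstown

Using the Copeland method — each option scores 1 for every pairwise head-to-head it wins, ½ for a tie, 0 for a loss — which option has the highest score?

Reykjavik

Queenstown: beats Oaxaca; loses to Kyoto and Reykjavik → score 1.
Kyoto: beats Queenstown and Oaxaca; loses to Reykjavik → score 2.
Oaxaca: loses to Queenstown, Kyoto, and Reykjavik → score 0.
Reykjavik: beats Queenstown, Kyoto, and Oaxaca → score 3.
Reykjavik has the best pairwise record.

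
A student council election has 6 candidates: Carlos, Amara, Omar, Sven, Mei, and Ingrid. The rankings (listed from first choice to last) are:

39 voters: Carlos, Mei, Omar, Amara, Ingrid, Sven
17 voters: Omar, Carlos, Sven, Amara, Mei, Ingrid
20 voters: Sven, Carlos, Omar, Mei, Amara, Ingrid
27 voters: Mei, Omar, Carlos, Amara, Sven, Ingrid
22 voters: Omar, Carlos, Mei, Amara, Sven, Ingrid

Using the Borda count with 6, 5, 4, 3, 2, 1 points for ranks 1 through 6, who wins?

Carlos: 39·6 + 17·5 + 20·5 + 27·4 + 22·5 = 637
Amara: 39·3 + 17·3 + 20·2 + 27·3 + 22·3 = 355
Omar: 39·4 + 17·6 + 20·4 + 27·5 + 22·6 = 605
Sven: 39·1 + 17·4 + 20·6 + 27·2 + 22·2 = 325
Mei: 39·5 + 17·2 + 20·3 + 27·6 + 22·4 = 539
Ingrid: 39·2 + 17·1 + 20·1 + 27·1 + 22·1 = 164
Carlos has the highest Borda score (637).

Carlos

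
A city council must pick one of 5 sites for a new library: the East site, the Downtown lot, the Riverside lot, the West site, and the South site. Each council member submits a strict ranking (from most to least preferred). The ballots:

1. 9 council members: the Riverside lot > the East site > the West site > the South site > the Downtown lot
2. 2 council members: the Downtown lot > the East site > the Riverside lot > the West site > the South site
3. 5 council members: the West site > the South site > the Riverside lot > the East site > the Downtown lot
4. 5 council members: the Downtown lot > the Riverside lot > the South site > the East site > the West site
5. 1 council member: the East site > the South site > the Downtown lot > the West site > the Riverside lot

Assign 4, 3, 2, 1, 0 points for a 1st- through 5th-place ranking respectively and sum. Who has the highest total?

the East site: 9·3 + 2·3 + 5·1 + 5·1 + 1·4 = 47
the Downtown lot: 9·0 + 2·4 + 5·0 + 5·4 + 1·2 = 30
the Riverside lot: 9·4 + 2·2 + 5·2 + 5·3 + 1·0 = 65
the West site: 9·2 + 2·1 + 5·4 + 5·0 + 1·1 = 41
the South site: 9·1 + 2·0 + 5·3 + 5·2 + 1·3 = 37
the Riverside lot has the highest Borda score (65).

the Riverside lot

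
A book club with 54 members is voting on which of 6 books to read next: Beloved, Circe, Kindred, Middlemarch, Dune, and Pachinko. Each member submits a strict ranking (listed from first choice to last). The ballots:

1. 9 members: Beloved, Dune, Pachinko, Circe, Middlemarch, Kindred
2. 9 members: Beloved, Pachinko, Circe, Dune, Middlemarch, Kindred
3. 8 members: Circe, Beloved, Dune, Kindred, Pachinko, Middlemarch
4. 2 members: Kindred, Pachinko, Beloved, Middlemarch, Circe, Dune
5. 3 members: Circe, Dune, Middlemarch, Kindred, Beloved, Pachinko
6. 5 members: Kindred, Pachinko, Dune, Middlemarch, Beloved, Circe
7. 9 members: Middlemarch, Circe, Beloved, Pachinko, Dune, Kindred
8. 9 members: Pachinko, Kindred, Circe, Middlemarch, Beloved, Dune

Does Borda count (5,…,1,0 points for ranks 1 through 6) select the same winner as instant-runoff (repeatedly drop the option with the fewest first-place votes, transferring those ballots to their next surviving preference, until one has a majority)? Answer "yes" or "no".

no

Borda — scores: Beloved 172, Circe 165, Kindred 93, Middlemarch 104, Dune 114, Pachinko 162. Winner: Beloved.
Instant-runoff — R1 Beloved 18, Circe 11, Kindred 7, Middlemarch 9, Dune 0, Pachinko 9 (Dune out); R2 Beloved 18, Circe 11, Kindred 7, Middlemarch 9, Pachinko 9 (Kindred out); R3 Beloved 18, Circe 11, Middlemarch 9, Pachinko 16 (Middlemarch out); R4 Beloved 18, Circe 20, Pachinko 16 (Pachinko out); R5 Beloved 25, Circe 29 (Circe winner). Winner: Circe.
The two methods disagree.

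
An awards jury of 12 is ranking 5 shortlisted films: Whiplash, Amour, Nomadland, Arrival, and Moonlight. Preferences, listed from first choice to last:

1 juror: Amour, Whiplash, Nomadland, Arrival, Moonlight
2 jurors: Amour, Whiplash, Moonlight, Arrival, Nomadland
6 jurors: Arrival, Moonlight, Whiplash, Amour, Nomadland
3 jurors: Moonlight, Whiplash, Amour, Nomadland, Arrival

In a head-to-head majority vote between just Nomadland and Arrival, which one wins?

Arrival

Voters preferring Nomadland to Arrival: 4; preferring Arrival to Nomadland: 8.
Arrival wins the head-to-head.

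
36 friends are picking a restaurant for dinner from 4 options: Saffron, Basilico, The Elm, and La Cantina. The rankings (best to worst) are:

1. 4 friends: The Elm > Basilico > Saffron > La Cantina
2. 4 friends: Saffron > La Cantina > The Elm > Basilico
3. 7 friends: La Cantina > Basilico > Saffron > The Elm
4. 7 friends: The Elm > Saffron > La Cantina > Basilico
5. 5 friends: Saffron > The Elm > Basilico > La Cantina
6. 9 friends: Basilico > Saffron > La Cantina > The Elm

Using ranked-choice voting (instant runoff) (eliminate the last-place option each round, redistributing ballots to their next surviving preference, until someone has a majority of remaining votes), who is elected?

Round 1: Saffron 9, Basilico 9, The Elm 11, La Cantina 7. Eliminate La Cantina.
Round 2: Saffron 9, Basilico 16, The Elm 11. Eliminate Saffron.
Round 3: Basilico 16, The Elm 20. The Elm has a majority.

The Elm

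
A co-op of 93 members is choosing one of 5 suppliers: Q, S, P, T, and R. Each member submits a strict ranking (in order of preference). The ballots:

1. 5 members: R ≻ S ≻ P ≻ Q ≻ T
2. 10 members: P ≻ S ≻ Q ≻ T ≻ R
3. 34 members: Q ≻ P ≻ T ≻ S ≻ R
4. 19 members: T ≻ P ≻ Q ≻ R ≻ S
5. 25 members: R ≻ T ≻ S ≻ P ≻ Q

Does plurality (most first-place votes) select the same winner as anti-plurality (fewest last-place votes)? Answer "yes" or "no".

no

Plurality — first-place votes: Q 34, S 0, P 10, T 19, R 30. Winner: Q.
Anti-plurality — last-place votes: Q 25, S 19, P 0, T 5, R 44. Winner: P.
The two methods disagree.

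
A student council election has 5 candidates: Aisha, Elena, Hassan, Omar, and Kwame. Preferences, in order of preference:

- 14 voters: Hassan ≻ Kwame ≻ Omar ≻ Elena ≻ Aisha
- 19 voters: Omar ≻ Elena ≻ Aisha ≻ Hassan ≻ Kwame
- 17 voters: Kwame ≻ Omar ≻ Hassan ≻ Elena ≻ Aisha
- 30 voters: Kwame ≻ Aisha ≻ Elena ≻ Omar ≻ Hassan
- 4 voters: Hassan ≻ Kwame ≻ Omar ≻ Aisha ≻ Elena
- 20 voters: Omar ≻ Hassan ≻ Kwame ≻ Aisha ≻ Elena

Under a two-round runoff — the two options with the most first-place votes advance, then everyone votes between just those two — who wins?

Round 1 first-place votes: Aisha 0, Elena 0, Hassan 18, Omar 39, Kwame 47.
Kwame and Omar advance.
Runoff: Kwame is preferred to Omar by 65 voters; Omar by 39.
Kwame wins the runoff.

Kwame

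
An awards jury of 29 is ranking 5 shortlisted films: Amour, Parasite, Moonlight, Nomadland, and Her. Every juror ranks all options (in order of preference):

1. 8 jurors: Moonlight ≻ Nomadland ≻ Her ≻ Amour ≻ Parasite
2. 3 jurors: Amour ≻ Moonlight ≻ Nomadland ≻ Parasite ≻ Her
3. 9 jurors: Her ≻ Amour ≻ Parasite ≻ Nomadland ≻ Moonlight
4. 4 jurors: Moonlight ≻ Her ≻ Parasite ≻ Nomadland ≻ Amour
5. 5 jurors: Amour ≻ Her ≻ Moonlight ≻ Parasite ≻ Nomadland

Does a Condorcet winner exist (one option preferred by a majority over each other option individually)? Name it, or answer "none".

none

Checking pairwise contests:
Her beats Amour 21–8.
Amour beats Parasite 25–4.
Amour beats Moonlight 17–12.
Amour beats Nomadland 17–12.
Moonlight beats Her 15–14.
Every option loses at least one head-to-head, so there is no Condorcet winner.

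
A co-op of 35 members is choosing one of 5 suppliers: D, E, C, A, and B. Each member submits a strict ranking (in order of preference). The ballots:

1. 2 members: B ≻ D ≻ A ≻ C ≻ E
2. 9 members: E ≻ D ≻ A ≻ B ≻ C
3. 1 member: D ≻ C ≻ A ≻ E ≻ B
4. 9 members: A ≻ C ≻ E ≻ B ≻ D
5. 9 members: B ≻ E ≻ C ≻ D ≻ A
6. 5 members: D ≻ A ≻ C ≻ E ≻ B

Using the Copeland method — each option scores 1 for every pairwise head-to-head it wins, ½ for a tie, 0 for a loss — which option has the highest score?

E

D: beats A; loses to E, C, and B → score 1.
E: beats D, C, A, and B → score 4.
C: beats D; loses to E, A, and B → score 1.
A: beats C and B; loses to D and E → score 2.
B: beats D and C; loses to E and A → score 2.
E has the best pairwise record.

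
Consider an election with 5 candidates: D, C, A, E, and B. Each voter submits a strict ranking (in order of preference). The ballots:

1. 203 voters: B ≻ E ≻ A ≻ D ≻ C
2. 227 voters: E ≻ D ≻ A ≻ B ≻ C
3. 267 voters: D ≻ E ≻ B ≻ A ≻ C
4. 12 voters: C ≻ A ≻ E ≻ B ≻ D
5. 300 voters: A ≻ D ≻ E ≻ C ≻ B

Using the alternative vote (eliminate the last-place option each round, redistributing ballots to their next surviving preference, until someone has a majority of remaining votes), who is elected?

Round 1: D 267, C 12, A 300, E 227, B 203. Eliminate C.
Round 2: D 267, A 312, E 227, B 203. Eliminate B.
Round 3: D 267, A 312, E 430. Eliminate D.
Round 4: A 312, E 697. E has a majority.

E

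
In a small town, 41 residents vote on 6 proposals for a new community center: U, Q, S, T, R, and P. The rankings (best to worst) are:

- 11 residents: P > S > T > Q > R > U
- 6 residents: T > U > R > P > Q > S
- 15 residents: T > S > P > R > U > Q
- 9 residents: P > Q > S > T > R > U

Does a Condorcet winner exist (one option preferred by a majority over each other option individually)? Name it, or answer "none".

T vs U: 41–0 for T.
T vs Q: 32–9 for T.
T vs S: 21–20 for T.
T vs R: 41–0 for T.
T vs P: 21–20 for T.
T beats every other option head-to-head.

T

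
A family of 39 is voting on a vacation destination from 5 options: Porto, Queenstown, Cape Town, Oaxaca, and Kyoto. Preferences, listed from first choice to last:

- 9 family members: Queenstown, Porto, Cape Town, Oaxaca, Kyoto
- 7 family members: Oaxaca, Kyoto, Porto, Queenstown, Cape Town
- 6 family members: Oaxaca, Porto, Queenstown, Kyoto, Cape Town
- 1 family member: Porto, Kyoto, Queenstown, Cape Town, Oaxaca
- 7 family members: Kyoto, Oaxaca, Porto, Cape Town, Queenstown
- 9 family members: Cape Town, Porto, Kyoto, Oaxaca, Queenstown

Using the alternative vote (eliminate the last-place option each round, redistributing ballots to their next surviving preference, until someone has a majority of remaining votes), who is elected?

Round 1: Porto 1, Queenstown 9, Cape Town 9, Oaxaca 13, Kyoto 7. Eliminate Porto.
Round 2: Queenstown 9, Cape Town 9, Oaxaca 13, Kyoto 8. Eliminate Kyoto.
Round 3: Queenstown 10, Cape Town 9, Oaxaca 20. Oaxaca has a majority.

Oaxaca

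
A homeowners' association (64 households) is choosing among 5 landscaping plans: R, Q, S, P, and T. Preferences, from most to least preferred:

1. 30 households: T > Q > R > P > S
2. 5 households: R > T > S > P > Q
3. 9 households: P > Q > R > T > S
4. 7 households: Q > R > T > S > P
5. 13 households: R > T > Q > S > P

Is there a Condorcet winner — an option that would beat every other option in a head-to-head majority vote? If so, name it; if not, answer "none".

Checking pairwise contests:
Q beats R 46–18.
T beats Q 48–16.
R beats S 64–0.
R beats P 55–9.
R beats T 34–30.
Every option loses at least one head-to-head, so there is no Condorcet winner.

none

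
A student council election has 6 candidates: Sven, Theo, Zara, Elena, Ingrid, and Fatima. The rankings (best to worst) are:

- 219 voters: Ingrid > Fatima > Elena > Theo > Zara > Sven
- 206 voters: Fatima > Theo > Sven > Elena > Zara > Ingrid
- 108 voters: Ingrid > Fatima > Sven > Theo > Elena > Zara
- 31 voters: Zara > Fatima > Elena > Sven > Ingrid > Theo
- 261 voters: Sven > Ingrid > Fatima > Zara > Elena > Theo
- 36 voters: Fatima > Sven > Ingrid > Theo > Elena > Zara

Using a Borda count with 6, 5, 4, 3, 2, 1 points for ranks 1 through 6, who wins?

Fatima

Sven: 219·1 + 206·4 + 108·4 + 31·3 + 261·6 + 36·5 = 3314
Theo: 219·3 + 206·5 + 108·3 + 31·1 + 261·1 + 36·3 = 2411
Zara: 219·2 + 206·2 + 108·1 + 31·6 + 261·3 + 36·1 = 1963
Elena: 219·4 + 206·3 + 108·2 + 31·4 + 261·2 + 36·2 = 2428
Ingrid: 219·6 + 206·1 + 108·6 + 31·2 + 261·5 + 36·4 = 3679
Fatima: 219·5 + 206·6 + 108·5 + 31·5 + 261·4 + 36·6 = 4286
Fatima has the highest Borda score (4286).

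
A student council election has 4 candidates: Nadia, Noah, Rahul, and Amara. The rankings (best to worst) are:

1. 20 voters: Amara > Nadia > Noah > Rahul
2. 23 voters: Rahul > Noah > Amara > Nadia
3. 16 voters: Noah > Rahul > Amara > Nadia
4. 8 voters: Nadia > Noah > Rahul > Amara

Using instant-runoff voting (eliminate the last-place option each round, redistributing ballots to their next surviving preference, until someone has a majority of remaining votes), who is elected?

Noah

Round 1: Nadia 8, Noah 16, Rahul 23, Amara 20. Eliminate Nadia.
Round 2: Noah 24, Rahul 23, Amara 20. Eliminate Amara.
Round 3: Noah 44, Rahul 23. Noah has a majority.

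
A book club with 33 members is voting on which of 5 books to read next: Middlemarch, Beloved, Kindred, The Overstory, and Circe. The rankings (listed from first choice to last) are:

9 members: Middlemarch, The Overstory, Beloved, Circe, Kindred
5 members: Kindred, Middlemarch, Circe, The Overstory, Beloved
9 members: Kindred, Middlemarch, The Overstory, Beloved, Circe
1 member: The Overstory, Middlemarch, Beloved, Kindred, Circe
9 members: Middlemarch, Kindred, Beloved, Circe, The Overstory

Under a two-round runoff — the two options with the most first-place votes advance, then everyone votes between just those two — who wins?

Round 1 first-place votes: Middlemarch 18, Beloved 0, Kindred 14, The Overstory 1, Circe 0.
Middlemarch and Kindred advance.
Runoff: Middlemarch is preferred to Kindred by 19 voters; Kindred by 14.
Middlemarch wins the runoff.

Middlemarch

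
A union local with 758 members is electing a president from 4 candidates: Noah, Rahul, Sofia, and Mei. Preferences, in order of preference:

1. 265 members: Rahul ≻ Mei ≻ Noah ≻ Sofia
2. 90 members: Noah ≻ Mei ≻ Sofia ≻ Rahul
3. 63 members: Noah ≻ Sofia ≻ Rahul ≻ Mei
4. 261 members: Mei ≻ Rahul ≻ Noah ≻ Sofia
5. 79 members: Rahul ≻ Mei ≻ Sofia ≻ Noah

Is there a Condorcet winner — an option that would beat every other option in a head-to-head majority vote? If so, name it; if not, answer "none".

Rahul vs Noah: 605–153 for Rahul.
Rahul vs Sofia: 605–153 for Rahul.
Rahul vs Mei: 407–351 for Rahul.
Rahul beats every other option head-to-head.

Rahul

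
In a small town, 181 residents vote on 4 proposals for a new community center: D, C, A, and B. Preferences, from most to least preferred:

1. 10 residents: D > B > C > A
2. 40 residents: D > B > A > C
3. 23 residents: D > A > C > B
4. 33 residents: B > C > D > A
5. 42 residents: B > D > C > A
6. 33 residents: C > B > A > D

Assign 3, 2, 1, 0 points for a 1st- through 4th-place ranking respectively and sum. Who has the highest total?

D: 10·3 + 40·3 + 23·3 + 33·1 + 42·2 + 33·0 = 336
C: 10·1 + 40·0 + 23·1 + 33·2 + 42·1 + 33·3 = 240
A: 10·0 + 40·1 + 23·2 + 33·0 + 42·0 + 33·1 = 119
B: 10·2 + 40·2 + 23·0 + 33·3 + 42·3 + 33·2 = 391
B has the highest Borda score (391).

B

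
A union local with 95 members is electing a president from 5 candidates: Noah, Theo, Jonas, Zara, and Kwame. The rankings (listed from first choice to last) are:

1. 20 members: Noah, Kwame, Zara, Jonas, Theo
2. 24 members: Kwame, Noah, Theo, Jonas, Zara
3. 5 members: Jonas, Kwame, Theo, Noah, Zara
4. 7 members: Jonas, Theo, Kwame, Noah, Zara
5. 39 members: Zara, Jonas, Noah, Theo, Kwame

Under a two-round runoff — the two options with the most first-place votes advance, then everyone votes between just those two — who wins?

Kwame

Round 1 first-place votes: Noah 20, Theo 0, Jonas 12, Zara 39, Kwame 24.
Zara and Kwame advance.
Runoff: Zara is preferred to Kwame by 39 voters; Kwame by 56.
Kwame wins the runoff.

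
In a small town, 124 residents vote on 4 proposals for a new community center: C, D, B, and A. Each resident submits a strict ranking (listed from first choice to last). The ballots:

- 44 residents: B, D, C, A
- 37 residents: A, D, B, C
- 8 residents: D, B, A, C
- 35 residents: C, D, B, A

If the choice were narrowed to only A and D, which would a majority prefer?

Voters preferring A to D: 37; preferring D to A: 87.
D wins the head-to-head.

D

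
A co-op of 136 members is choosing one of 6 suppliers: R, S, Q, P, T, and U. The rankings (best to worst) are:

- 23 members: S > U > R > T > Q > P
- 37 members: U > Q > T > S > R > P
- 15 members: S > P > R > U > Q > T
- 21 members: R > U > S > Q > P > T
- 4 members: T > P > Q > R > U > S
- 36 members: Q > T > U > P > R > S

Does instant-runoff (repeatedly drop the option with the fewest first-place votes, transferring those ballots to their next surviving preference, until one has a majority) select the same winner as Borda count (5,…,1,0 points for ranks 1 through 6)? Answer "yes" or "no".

yes

Instant-runoff — R1 R 21, S 38, Q 36, P 0, T 4, U 37 (P out); R2 R 21, S 38, Q 36, T 4, U 37 (T out); R3 R 21, S 38, Q 40, U 37 (R out); R4 S 38, Q 40, U 58 (S out); R5 Q 40, U 96 (U winner). Winner: U.
Borda — scores: R 300, S 327, Q 420, P 169, T 321, U 503. Winner: U.
The two methods agree.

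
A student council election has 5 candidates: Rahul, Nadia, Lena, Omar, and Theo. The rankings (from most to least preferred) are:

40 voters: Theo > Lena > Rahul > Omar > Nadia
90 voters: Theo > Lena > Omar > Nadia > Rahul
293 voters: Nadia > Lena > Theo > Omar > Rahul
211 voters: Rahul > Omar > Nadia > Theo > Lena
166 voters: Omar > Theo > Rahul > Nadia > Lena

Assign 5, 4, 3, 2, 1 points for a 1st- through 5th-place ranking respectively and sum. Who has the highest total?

Nadia

Rahul: 40·3 + 90·1 + 293·1 + 211·5 + 166·3 = 2056
Nadia: 40·1 + 90·2 + 293·5 + 211·3 + 166·2 = 2650
Lena: 40·4 + 90·4 + 293·4 + 211·1 + 166·1 = 2069
Omar: 40·2 + 90·3 + 293·2 + 211·4 + 166·5 = 2610
Theo: 40·5 + 90·5 + 293·3 + 211·2 + 166·4 = 2615
Nadia has the highest Borda score (2650).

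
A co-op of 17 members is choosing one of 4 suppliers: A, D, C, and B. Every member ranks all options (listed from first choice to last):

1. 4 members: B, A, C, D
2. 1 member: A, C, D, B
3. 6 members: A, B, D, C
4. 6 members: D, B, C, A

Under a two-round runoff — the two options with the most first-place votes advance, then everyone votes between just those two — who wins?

Round 1 first-place votes: A 7, D 6, C 0, B 4.
A and D advance.
Runoff: A is preferred to D by 11 voters; D by 6.
A wins the runoff.

A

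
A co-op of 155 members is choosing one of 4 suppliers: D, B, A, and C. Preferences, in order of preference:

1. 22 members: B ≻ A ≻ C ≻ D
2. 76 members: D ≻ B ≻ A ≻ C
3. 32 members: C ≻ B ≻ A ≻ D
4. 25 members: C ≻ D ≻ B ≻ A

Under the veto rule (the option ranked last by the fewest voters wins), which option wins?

Last-place votes: D 54, B 0, A 25, C 76.
B is ranked last by the fewest voters, so B wins.

B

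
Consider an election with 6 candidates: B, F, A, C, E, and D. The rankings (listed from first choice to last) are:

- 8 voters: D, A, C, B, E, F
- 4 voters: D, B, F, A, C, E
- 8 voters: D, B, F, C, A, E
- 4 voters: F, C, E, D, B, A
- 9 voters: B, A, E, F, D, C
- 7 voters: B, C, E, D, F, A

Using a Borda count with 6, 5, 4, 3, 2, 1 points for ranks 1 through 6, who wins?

B

B: 8·3 + 4·5 + 8·5 + 4·2 + 9·6 + 7·6 = 188
F: 8·1 + 4·4 + 8·4 + 4·6 + 9·3 + 7·2 = 121
A: 8·5 + 4·3 + 8·2 + 4·1 + 9·5 + 7·1 = 124
C: 8·4 + 4·2 + 8·3 + 4·5 + 9·1 + 7·5 = 128
E: 8·2 + 4·1 + 8·1 + 4·4 + 9·4 + 7·4 = 108
D: 8·6 + 4·6 + 8·6 + 4·3 + 9·2 + 7·3 = 171
B has the highest Borda score (188).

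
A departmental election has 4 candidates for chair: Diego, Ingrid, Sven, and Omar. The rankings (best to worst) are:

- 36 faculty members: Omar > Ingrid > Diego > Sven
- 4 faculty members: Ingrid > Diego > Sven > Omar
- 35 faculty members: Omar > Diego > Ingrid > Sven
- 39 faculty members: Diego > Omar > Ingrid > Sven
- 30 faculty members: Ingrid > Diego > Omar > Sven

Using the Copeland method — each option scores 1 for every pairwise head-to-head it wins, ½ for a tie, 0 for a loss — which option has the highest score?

Diego

Diego: beats Ingrid, Sven, and Omar → score 3.
Ingrid: beats Sven; loses to Diego and Omar → score 1.
Sven: loses to Diego, Ingrid, and Omar → score 0.
Omar: beats Ingrid and Sven; loses to Diego → score 2.
Diego has the best pairwise record.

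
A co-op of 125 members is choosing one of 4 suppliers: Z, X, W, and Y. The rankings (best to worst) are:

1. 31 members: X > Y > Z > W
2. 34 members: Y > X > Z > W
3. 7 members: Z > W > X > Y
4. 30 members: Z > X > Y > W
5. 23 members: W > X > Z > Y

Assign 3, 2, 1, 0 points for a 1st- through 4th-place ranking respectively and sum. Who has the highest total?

X

Z: 31·1 + 34·1 + 7·3 + 30·3 + 23·1 = 199
X: 31·3 + 34·2 + 7·1 + 30·2 + 23·2 = 274
W: 31·0 + 34·0 + 7·2 + 30·0 + 23·3 = 83
Y: 31·2 + 34·3 + 7·0 + 30·1 + 23·0 = 194
X has the highest Borda score (274).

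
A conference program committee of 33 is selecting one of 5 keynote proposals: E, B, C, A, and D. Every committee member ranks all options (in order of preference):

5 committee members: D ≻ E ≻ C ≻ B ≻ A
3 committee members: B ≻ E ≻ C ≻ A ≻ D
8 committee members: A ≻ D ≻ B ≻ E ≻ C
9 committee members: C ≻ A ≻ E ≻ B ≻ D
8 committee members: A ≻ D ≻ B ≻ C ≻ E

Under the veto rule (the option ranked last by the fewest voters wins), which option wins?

Last-place votes: E 8, B 0, C 8, A 5, D 12.
B is ranked last by the fewest voters, so B wins.

B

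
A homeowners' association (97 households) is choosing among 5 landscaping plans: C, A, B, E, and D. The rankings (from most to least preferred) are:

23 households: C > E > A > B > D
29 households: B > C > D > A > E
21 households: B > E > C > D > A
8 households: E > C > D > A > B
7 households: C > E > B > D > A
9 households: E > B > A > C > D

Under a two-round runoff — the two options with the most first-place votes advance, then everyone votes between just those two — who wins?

B

Round 1 first-place votes: C 30, A 0, B 50, E 17, D 0.
B and C advance.
Runoff: B is preferred to C by 59 voters; C by 38.
B wins the runoff.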